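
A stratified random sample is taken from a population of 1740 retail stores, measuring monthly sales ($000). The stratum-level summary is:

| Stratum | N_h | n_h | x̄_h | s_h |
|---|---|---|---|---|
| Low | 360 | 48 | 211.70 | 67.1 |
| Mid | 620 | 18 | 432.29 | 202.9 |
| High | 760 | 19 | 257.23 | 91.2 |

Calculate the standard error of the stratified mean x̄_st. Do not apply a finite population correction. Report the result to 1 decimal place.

SE(x̄_st) ≈ 19.4

V̂(x̄_st) = Σ W_h² s_h²/n_h, with W_h = N_h/N and N = 1740:
  stratum Low: (360/1740)²·67.1²/48 = 4.01523
  stratum Mid: (620/1740)²·202.9²/18 = 290.387
  stratum High: (760/1740)²·91.2²/19 = 83.5151
V̂(x̄_st) = 377.917
SE(x̄_st) = √377.917 = 19.4401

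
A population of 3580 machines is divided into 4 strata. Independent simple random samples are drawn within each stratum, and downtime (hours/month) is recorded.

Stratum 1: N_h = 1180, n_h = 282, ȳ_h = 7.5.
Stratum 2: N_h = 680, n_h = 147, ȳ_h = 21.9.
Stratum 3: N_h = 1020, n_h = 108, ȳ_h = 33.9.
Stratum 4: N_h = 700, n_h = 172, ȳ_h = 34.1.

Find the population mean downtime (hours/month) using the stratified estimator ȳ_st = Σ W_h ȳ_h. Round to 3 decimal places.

ȳ_st ≈ 22.958

N = Σ N_h = 3580. Stratum weights W_h = N_h/N.
ȳ_st = (1180·7.5 + 680·21.9 + 1020·33.9 + 700·34.1) / 3580 = 22.95810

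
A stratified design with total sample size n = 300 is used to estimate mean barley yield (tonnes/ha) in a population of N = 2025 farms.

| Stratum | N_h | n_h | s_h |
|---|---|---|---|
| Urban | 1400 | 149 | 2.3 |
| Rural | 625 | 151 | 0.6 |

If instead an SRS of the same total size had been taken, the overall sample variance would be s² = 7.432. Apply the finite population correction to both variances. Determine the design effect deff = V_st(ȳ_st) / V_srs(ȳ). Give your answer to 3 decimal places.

V̂(ȳ_st) = Σ W_h² (1 − n_h/N_h) s_h²/n_h, with W_h = N_h/N and N = 2025:
  stratum Urban: (1400/2025)²·(1 − 149/1400)·2.3²/149 = 0.0151637
  stratum Rural: (625/2025)²·(1 − 151/625)·0.6²/151 = 0.00017224
V_st = 0.0153359
V_srs = (1 − 300/2025)·7.432/300 = 0.0211032
deff = V_st / V_srs = 0.0153359/0.0211032 = 0.7267

deff ≈ 0.727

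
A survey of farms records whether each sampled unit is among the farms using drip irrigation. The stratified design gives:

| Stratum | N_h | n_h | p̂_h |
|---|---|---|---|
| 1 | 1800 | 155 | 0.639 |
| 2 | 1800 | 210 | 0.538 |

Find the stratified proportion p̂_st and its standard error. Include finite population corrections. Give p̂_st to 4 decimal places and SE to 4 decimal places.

N = 3600; stratum weights W_h = N_h/N.
p̂_st = Σ W_h p̂_h = (1800·0.639 + 1800·0.538)/3600 = 0.58850
V̂(p̂_st) = Σ W_h² (1 − n_h/N_h) p̂_h(1−p̂_h)/(n_h−1):
  stratum 1: (1800/3600)²·(1 − 155/1800)·0.639·0.361/154 = 0.000342232
  stratum 2: (1800/3600)²·(1 − 210/1800)·0.538·0.462/209 = 0.000262629
V̂(p̂_st) = 0.000604861; SE = √V̂ = 0.0245939

p̂_st ≈ 0.5885, SE ≈ 0.0246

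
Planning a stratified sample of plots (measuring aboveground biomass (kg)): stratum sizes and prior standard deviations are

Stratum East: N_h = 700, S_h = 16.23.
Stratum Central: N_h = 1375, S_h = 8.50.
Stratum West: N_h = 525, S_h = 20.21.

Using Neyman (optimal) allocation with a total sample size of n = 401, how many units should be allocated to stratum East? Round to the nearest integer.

135

Neyman allocation: n_h = n · N_h S_h / Σ N_i S_i, with n = 401.
  stratum East: N_h·S_h = 700·16.23 = 11361.00
  stratum Central: N_h·S_h = 1375·8.50 = 11687.50
  stratum West: N_h·S_h = 525·20.21 = 10610.25
Σ N_h S_h = 33658.75
n for stratum East = 401·11361.00/33658.75 = 135.351 → 135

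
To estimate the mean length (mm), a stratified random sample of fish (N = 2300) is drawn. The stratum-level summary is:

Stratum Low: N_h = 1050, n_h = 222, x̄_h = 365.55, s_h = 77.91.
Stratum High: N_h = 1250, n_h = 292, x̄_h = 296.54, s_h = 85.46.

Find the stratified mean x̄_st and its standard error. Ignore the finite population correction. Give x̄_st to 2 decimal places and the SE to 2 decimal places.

x̄_st ≈ 328.04, SE ≈ 3.62

x̄_st = Σ W_h x̄_h = (1050·365.55 + 1250·296.54)/2300 = 328.04457
V̂(x̄_st) = Σ W_h² s_h²/n_h, with W_h = N_h/N and N = 2300:
  stratum Low: (1050/2300)²·77.91²/222 = 5.69844
  stratum High: (1250/2300)²·85.46²/292 = 7.38767
V̂(x̄_st) = 13.0861
SE(x̄_st) = √13.0861 = 3.61747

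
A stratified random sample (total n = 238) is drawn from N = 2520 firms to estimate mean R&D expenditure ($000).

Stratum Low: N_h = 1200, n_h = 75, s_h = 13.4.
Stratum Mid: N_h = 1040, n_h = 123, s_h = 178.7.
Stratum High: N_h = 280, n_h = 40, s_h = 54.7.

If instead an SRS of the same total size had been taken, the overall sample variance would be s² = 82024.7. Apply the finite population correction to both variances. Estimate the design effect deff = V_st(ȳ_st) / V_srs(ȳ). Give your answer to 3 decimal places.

deff ≈ 0.129

V̂(ȳ_st) = Σ W_h² (1 − n_h/N_h) s_h²/n_h, with W_h = N_h/N and N = 2520:
  stratum Low: (1200/2520)²·(1 − 75/1200)·13.4²/75 = 0.508957
  stratum Mid: (1040/2520)²·(1 − 123/1040)·178.7²/123 = 38.9893
  stratum High: (280/2520)²·(1 − 40/280)·54.7²/40 = 0.791558
V_st = 40.2898
V_srs = (1 − 238/2520)·82024.7/238 = 312.092
deff = V_st / V_srs = 40.2898/312.092 = 0.1291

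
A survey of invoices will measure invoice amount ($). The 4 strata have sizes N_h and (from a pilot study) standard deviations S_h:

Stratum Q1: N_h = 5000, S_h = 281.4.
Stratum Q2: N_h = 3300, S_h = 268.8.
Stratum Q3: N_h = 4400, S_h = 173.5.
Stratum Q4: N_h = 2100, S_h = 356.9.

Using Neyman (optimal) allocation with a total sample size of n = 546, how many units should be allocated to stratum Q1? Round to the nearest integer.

202

Neyman allocation: n_h = n · N_h S_h / Σ N_i S_i, with n = 546.
  stratum Q1: N_h·S_h = 5000·281.4 = 1407000.00
  stratum Q2: N_h·S_h = 3300·268.8 = 887040.00
  stratum Q3: N_h·S_h = 4400·173.5 = 763400.00
  stratum Q4: N_h·S_h = 2100·356.9 = 749490.00
Σ N_h S_h = 3806930.00
n for stratum Q1 = 546·1407000.00/3806930.00 = 201.796 → 202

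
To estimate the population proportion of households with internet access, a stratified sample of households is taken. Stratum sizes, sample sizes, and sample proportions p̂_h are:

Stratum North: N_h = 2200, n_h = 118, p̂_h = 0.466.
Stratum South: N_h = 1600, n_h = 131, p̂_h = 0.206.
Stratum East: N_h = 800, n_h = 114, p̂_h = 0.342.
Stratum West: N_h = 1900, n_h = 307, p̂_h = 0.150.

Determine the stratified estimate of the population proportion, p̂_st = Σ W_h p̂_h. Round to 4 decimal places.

p̂_st ≈ 0.2944

N = 6500; stratum weights W_h = N_h/N.
p̂_st = Σ W_h p̂_h = (2200·0.466 + 1600·0.206 + 800·0.342 + 1900·0.150)/6500 = 0.29437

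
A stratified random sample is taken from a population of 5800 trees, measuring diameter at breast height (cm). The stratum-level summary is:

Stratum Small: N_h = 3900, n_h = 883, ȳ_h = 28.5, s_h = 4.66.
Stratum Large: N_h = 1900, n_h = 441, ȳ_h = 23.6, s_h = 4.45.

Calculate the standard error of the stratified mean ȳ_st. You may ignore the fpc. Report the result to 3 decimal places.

SE(ȳ_st) ≈ 0.126

V̂(ȳ_st) = Σ W_h² s_h²/n_h, with W_h = N_h/N and N = 5800:
  stratum Small: (3900/5800)²·4.66²/883 = 0.0111195
  stratum Large: (1900/5800)²·4.45²/441 = 0.00481873
V̂(ȳ_st) = 0.0159382
SE(ȳ_st) = √0.0159382 = 0.126247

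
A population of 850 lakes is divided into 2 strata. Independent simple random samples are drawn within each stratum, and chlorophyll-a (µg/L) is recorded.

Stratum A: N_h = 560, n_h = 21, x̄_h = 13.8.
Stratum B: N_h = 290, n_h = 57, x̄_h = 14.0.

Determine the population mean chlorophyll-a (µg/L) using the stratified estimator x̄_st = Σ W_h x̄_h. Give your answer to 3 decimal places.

N = Σ N_h = 850. Stratum weights W_h = N_h/N.
x̄_st = (560·13.8 + 290·14.0) / 850 = 13.86824

x̄_st ≈ 13.868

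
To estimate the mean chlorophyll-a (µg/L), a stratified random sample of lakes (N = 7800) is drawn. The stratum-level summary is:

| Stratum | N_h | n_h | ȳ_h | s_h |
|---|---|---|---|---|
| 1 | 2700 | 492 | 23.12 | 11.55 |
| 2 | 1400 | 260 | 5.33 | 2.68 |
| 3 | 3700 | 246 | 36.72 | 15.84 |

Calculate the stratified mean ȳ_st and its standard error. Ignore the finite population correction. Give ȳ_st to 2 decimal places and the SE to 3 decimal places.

ȳ_st ≈ 26.38, SE ≈ 0.513

ȳ_st = Σ W_h ȳ_h = (2700·23.12 + 1400·5.33 + 3700·36.72)/7800 = 26.37821
V̂(ȳ_st) = Σ W_h² s_h²/n_h, with W_h = N_h/N and N = 7800:
  stratum 1: (2700/7800)²·11.55²/492 = 0.0324891
  stratum 2: (1400/7800)²·2.68²/260 = 0.000889945
  stratum 3: (3700/7800)²·15.84²/246 = 0.229504
V̂(ȳ_st) = 0.262883
SE(ȳ_st) = √0.262883 = 0.512721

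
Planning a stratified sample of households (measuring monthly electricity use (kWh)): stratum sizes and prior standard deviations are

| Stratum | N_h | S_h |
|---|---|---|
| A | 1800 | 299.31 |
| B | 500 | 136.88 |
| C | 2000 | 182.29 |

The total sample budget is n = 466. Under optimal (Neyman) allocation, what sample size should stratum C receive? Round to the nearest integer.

Neyman allocation: n_h = n · N_h S_h / Σ N_i S_i, with n = 466.
  stratum A: N_h·S_h = 1800·299.31 = 538758.00
  stratum B: N_h·S_h = 500·136.88 = 68440.00
  stratum C: N_h·S_h = 2000·182.29 = 364580.00
Σ N_h S_h = 971778.00
n for stratum C = 466·364580.00/971778.00 = 174.828 → 175

175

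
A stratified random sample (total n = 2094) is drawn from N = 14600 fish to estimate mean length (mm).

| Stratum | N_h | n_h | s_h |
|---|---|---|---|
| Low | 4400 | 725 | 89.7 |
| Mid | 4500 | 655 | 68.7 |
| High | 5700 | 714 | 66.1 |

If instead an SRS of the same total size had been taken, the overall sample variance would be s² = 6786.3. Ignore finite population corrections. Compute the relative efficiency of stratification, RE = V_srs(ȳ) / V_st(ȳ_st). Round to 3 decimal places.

RE ≈ 1.235

V̂(ȳ_st) = Σ W_h² s_h²/n_h, with W_h = N_h/N and N = 14600:
  stratum Low: (4400/14600)²·89.7²/725 = 1.00797
  stratum Mid: (4500/14600)²·68.7²/655 = 0.684528
  stratum High: (5700/14600)²·66.1²/714 = 0.932714
V_st = 2.62521
V_srs = s²/n = 6786.3/2094 = 3.24083
Relative efficiency = V_srs / V_st = 3.24083/2.62521 = 1.2345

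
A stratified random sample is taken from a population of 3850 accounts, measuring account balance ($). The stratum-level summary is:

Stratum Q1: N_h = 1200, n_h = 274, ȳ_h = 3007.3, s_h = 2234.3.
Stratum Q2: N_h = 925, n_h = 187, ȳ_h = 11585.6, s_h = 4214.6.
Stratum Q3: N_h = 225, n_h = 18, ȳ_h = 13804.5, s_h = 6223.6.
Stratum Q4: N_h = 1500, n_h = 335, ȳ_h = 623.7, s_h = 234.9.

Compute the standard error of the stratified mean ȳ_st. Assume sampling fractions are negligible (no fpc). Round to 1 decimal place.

SE(ȳ_st) ≈ 120.9

V̂(ȳ_st) = Σ W_h² s_h²/n_h, with W_h = N_h/N and N = 3850:
  stratum Q1: (1200/3850)²·2234.3²/274 = 1770
  stratum Q2: (925/3850)²·4214.6²/187 = 5483.19
  stratum Q3: (225/3850)²·6223.6²/18 = 7349.44
  stratum Q4: (1500/3850)²·234.9²/335 = 25.0024
V̂(ȳ_st) = 14627.6
SE(ȳ_st) = √14627.6 = 120.945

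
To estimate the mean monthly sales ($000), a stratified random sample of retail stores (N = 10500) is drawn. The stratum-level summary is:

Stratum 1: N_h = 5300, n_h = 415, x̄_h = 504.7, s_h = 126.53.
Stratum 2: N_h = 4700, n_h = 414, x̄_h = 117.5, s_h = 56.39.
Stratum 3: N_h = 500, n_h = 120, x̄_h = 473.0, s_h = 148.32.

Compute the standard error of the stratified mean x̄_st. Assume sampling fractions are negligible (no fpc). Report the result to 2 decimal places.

V̂(x̄_st) = Σ W_h² s_h²/n_h, with W_h = N_h/N and N = 10500:
  stratum 1: (5300/10500)²·126.53²/415 = 9.82906
  stratum 2: (4700/10500)²·56.39²/414 = 1.53894
  stratum 3: (500/10500)²·148.32²/120 = 0.4157
V̂(x̄_st) = 11.7837
SE(x̄_st) = √11.7837 = 3.43274

SE(x̄_st) ≈ 3.43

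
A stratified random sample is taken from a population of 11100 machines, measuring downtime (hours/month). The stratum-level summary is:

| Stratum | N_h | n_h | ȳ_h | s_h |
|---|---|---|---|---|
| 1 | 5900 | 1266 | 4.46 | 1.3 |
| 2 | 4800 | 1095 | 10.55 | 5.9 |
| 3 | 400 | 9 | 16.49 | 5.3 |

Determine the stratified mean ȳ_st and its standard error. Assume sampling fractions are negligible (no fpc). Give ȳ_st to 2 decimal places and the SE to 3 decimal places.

ȳ_st ≈ 7.53, SE ≈ 0.102

ȳ_st = Σ W_h ȳ_h = (5900·4.46 + 4800·10.55 + 400·16.49)/11100 = 7.52703
V̂(ȳ_st) = Σ W_h² s_h²/n_h, with W_h = N_h/N and N = 11100:
  stratum 1: (5900/11100)²·1.3²/1266 = 0.000377147
  stratum 2: (4800/11100)²·5.9²/1095 = 0.00594465
  stratum 3: (400/11100)²·5.3²/9 = 0.00405306
V̂(ȳ_st) = 0.0103749
SE(ȳ_st) = √0.0103749 = 0.101857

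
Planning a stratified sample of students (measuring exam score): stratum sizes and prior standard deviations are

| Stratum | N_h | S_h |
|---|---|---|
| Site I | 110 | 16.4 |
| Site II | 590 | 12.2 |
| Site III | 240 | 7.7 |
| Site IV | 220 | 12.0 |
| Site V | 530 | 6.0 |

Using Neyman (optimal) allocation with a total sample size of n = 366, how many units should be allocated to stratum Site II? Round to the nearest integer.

158

Neyman allocation: n_h = n · N_h S_h / Σ N_i S_i, with n = 366.
  stratum Site I: N_h·S_h = 110·16.4 = 1804.00
  stratum Site II: N_h·S_h = 590·12.2 = 7198.00
  stratum Site III: N_h·S_h = 240·7.7 = 1848.00
  stratum Site IV: N_h·S_h = 220·12.0 = 2640.00
  stratum Site V: N_h·S_h = 530·6.0 = 3180.00
Σ N_h S_h = 16670.00
n for stratum Site II = 366·7198.00/16670.00 = 158.036 → 158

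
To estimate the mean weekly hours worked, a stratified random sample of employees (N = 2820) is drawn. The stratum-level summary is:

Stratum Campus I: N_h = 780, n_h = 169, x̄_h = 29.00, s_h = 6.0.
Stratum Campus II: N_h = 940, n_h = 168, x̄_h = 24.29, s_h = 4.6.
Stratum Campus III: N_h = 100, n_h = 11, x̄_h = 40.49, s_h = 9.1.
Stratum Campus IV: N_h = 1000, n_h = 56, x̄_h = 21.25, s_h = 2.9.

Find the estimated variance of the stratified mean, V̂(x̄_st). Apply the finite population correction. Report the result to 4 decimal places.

V̂(x̄_st) = Σ W_h² (1 − n_h/N_h) s_h²/n_h, with W_h = N_h/N and N = 2820:
  stratum Campus I: (780/2820)²·(1 − 169/780)·6.0²/169 = 0.012766
  stratum Campus II: (940/2820)²·(1 − 168/940)·4.6²/168 = 0.0114935
  stratum Campus III: (100/2820)²·(1 − 11/100)·9.1²/11 = 0.00842523
  stratum Campus IV: (1000/2820)²·(1 − 56/1000)·2.9²/56 = 0.0178271
V̂(x̄_st) = 0.0505119

V̂(x̄_st) ≈ 0.0505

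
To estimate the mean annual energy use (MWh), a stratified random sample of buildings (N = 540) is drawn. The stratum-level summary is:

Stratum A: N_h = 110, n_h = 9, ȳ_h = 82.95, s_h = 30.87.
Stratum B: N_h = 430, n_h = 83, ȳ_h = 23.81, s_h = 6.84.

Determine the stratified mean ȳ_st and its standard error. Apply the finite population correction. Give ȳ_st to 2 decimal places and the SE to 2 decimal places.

ȳ_st = Σ W_h ȳ_h = (110·82.95 + 430·23.81)/540 = 35.85704
V̂(ȳ_st) = Σ W_h² (1 − n_h/N_h) s_h²/n_h, with W_h = N_h/N and N = 540:
  stratum A: (110/540)²·(1 − 9/110)·30.87²/9 = 4.0342
  stratum B: (430/540)²·(1 − 83/430)·6.84²/83 = 0.288433
V̂(ȳ_st) = 4.32263
SE(ȳ_st) = √4.32263 = 2.07909

ȳ_st ≈ 35.86, SE ≈ 2.08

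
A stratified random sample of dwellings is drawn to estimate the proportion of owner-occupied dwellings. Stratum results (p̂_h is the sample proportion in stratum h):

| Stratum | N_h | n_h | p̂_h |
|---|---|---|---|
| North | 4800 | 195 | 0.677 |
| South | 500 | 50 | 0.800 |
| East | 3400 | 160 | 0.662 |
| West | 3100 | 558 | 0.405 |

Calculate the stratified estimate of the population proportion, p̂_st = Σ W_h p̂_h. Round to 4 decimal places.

N = 11800; stratum weights W_h = N_h/N.
p̂_st = Σ W_h p̂_h = (4800·0.677 + 500·0.800 + 3400·0.662 + 3100·0.405)/11800 = 0.60643

p̂_st ≈ 0.6064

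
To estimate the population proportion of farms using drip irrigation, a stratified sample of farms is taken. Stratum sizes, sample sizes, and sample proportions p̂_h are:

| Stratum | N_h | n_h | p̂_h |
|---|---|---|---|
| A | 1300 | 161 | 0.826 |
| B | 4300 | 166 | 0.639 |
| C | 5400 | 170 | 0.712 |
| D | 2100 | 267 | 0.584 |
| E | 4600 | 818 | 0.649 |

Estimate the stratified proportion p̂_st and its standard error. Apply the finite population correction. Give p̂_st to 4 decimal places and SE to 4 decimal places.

p̂_st ≈ 0.6711, SE ≈ 0.0148

N = 17700; stratum weights W_h = N_h/N.
p̂_st = Σ W_h p̂_h = (1300·0.826 + 4300·0.639 + 5400·0.712 + 2100·0.584 + 4600·0.649)/17700 = 0.67108
V̂(p̂_st) = Σ W_h² (1 − n_h/N_h) p̂_h(1−p̂_h)/(n_h−1):
  stratum A: (1300/17700)²·(1 − 161/1300)·0.826·0.174/160 = 4.24551e-06
  stratum B: (4300/17700)²·(1 − 166/4300)·0.639·0.361/165 = 7.93262e-05
  stratum C: (5400/17700)²·(1 − 170/5400)·0.712·0.288/169 = 0.000109379
  stratum D: (2100/17700)²·(1 − 267/2100)·0.584·0.416/266 = 1.12217e-05
  stratum E: (4600/17700)²·(1 − 818/4600)·0.649·0.351/817 = 1.54833e-05
V̂(p̂_st) = 0.000219656; SE = √V̂ = 0.0148208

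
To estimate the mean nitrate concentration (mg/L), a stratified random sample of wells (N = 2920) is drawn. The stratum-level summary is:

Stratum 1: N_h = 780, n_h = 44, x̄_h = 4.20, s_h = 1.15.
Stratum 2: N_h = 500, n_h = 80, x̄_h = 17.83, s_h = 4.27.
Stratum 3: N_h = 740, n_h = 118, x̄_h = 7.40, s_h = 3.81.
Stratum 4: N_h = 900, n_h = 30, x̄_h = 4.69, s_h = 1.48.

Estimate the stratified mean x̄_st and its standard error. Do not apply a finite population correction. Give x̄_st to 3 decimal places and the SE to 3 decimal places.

x̄_st ≈ 7.496, SE ≈ 0.154

x̄_st = Σ W_h x̄_h = (780·4.20 + 500·17.83 + 740·7.40 + 900·4.69)/2920 = 7.49589
V̂(x̄_st) = Σ W_h² s_h²/n_h, with W_h = N_h/N and N = 2920:
  stratum 1: (780/2920)²·1.15²/44 = 0.0021447
  stratum 2: (500/2920)²·4.27²/80 = 0.00668252
  stratum 3: (740/2920)²·3.81²/118 = 0.0079007
  stratum 4: (900/2920)²·1.48²/30 = 0.0069362
V̂(x̄_st) = 0.0236641
SE(x̄_st) = √0.0236641 = 0.153831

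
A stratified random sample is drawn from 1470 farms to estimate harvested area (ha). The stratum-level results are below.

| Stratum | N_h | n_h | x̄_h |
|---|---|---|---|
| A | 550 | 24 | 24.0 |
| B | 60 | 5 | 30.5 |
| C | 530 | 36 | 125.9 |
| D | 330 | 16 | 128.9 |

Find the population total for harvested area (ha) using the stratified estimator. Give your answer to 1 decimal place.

τ̂_st = Σ N_h x̄_h = 550·24.0 + 60·30.5 + 530·125.9 + 330·128.9 = 124294.0

τ̂_st ≈ 124294.0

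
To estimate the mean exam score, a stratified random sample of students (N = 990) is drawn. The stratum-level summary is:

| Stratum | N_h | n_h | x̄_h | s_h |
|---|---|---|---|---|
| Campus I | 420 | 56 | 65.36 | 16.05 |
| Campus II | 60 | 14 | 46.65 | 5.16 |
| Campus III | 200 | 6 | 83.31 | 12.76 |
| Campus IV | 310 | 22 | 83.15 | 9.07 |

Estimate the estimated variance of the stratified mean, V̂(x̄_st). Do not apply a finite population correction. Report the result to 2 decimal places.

V̂(x̄_st) = Σ W_h² s_h²/n_h, with W_h = N_h/N and N = 990:
  stratum Campus I: (420/990)²·16.05²/56 = 0.827924
  stratum Campus II: (60/990)²·5.16²/14 = 0.0069856
  stratum Campus III: (200/990)²·12.76²/6 = 1.10749
  stratum Campus IV: (310/990)²·9.07²/22 = 0.366644
V̂(x̄_st) = 2.30904

V̂(x̄_st) ≈ 2.31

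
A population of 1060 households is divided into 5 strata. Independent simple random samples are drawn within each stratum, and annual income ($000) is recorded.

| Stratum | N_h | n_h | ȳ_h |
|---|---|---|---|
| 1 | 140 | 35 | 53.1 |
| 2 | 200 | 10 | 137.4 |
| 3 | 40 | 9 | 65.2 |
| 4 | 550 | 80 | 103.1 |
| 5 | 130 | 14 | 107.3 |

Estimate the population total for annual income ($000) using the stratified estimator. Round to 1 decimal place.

τ̂_st ≈ 108176.0

τ̂_st = Σ N_h ȳ_h = 140·53.1 + 200·137.4 + 40·65.2 + 550·103.1 + 130·107.3 = 108176.0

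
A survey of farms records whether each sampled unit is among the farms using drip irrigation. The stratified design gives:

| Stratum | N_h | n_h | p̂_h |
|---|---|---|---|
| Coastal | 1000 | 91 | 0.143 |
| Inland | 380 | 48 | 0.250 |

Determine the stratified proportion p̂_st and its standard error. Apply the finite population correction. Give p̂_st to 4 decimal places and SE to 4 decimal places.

N = 1380; stratum weights W_h = N_h/N.
p̂_st = Σ W_h p̂_h = (1000·0.143 + 380·0.250)/1380 = 0.17246
V̂(p̂_st) = Σ W_h² (1 − n_h/N_h) p̂_h(1−p̂_h)/(n_h−1):
  stratum Coastal: (1000/1380)²·(1 − 91/1000)·0.143·0.857/90 = 0.00064995
  stratum Inland: (380/1380)²·(1 − 48/380)·0.250·0.750/47 = 0.000264282
V̂(p̂_st) = 0.000914232; SE = √V̂ = 0.0302363

p̂_st ≈ 0.1725, SE ≈ 0.0302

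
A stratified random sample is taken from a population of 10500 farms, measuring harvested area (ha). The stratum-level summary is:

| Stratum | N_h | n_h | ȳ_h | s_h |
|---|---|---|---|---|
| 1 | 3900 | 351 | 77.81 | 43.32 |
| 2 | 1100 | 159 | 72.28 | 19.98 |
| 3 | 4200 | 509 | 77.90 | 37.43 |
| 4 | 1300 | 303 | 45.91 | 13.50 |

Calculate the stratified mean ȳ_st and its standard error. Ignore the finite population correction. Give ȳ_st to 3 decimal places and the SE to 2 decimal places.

ȳ_st = Σ W_h ȳ_h = (3900·77.81 + 1100·72.28 + 4200·77.90 + 1300·45.91)/10500 = 73.31714
V̂(ȳ_st) = Σ W_h² s_h²/n_h, with W_h = N_h/N and N = 10500:
  stratum 1: (3900/10500)²·43.32²/351 = 0.737599
  stratum 2: (1100/10500)²·19.98²/159 = 0.027555
  stratum 3: (4200/10500)²·37.43²/509 = 0.440394
  stratum 4: (1300/10500)²·13.50²/303 = 0.00922004
V̂(ȳ_st) = 1.21477
SE(ȳ_st) = √1.21477 = 1.10217

ȳ_st ≈ 73.317, SE ≈ 1.10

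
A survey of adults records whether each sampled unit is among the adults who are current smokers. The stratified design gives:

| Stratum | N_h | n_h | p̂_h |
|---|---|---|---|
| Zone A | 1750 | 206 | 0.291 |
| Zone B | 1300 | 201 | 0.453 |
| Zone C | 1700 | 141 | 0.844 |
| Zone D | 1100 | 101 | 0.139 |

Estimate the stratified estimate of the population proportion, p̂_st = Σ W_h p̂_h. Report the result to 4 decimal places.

p̂_st ≈ 0.4591

N = 5850; stratum weights W_h = N_h/N.
p̂_st = Σ W_h p̂_h = (1750·0.291 + 1300·0.453 + 1700·0.844 + 1100·0.139)/5850 = 0.45912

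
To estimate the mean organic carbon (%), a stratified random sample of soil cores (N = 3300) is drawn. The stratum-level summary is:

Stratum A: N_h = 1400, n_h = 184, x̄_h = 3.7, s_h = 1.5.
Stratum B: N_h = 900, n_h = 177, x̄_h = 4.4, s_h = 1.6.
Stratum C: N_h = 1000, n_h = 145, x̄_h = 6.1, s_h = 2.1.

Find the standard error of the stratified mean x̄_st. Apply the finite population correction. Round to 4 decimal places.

V̂(x̄_st) = Σ W_h² (1 − n_h/N_h) s_h²/n_h, with W_h = N_h/N and N = 3300:
  stratum A: (1400/3300)²·(1 − 184/1400)·1.5²/184 = 0.00191161
  stratum B: (900/3300)²·(1 − 177/900)·1.6²/177 = 0.000864211
  stratum C: (1000/3300)²·(1 − 145/1000)·2.1²/145 = 0.00238786
V̂(x̄_st) = 0.00516368
SE(x̄_st) = √0.00516368 = 0.0718587

SE(x̄_st) ≈ 0.0719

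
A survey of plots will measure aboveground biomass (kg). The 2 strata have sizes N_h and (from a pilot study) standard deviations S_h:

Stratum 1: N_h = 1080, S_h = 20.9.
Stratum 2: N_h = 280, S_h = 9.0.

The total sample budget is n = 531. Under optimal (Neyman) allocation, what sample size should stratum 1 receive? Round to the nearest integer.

Neyman allocation: n_h = n · N_h S_h / Σ N_i S_i, with n = 531.
  stratum 1: N_h·S_h = 1080·20.9 = 22572.00
  stratum 2: N_h·S_h = 280·9.0 = 2520.00
Σ N_h S_h = 25092.00
n for stratum 1 = 531·22572.00/25092.00 = 477.671 → 478

478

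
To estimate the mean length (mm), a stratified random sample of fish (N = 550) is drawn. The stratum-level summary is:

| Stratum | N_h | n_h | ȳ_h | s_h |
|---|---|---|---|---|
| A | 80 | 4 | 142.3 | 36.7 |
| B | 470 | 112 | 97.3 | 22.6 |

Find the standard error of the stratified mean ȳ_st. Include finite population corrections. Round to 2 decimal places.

V̂(ȳ_st) = Σ W_h² (1 − n_h/N_h) s_h²/n_h, with W_h = N_h/N and N = 550:
  stratum A: (80/550)²·(1 − 4/80)·36.7²/4 = 6.76784
  stratum B: (470/550)²·(1 − 112/470)·22.6²/112 = 2.53661
V̂(ȳ_st) = 9.30446
SE(ȳ_st) = √9.30446 = 3.05032

SE(ȳ_st) ≈ 3.05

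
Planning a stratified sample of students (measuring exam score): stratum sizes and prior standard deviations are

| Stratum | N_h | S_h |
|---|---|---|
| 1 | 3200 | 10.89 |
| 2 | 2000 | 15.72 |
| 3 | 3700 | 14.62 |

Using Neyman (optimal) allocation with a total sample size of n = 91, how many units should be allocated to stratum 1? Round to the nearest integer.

26

Neyman allocation: n_h = n · N_h S_h / Σ N_i S_i, with n = 91.
  stratum 1: N_h·S_h = 3200·10.89 = 34848.00
  stratum 2: N_h·S_h = 2000·15.72 = 31440.00
  stratum 3: N_h·S_h = 3700·14.62 = 54094.00
Σ N_h S_h = 120382.00
n for stratum 1 = 91·34848.00/120382.00 = 26.343 → 26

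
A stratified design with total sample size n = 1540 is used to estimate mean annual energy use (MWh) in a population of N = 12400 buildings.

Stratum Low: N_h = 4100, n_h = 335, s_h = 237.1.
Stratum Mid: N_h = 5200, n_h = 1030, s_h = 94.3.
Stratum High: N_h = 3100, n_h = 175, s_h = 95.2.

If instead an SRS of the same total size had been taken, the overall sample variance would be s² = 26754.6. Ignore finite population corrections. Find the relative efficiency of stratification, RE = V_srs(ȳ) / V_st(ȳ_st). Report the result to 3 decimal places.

RE ≈ 0.752

V̂(ȳ_st) = Σ W_h² s_h²/n_h, with W_h = N_h/N and N = 12400:
  stratum Low: (4100/12400)²·237.1²/335 = 18.3461
  stratum Mid: (5200/12400)²·94.3²/1030 = 1.51827
  stratum High: (3100/12400)²·95.2²/175 = 3.2368
V_st = 23.1011
V_srs = s²/n = 26754.6/1540 = 17.3731
Relative efficiency = V_srs / V_st = 17.3731/23.1011 = 0.7520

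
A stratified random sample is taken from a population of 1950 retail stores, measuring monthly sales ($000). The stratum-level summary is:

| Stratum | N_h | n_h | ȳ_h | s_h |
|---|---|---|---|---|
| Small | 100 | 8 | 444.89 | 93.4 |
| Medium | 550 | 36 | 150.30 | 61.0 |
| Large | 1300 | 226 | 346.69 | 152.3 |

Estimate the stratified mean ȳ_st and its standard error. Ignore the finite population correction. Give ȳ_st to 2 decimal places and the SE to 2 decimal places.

ȳ_st ≈ 296.33, SE ≈ 7.53

ȳ_st = Σ W_h ȳ_h = (100·444.89 + 550·150.30 + 1300·346.69)/1950 = 296.33385
V̂(ȳ_st) = Σ W_h² s_h²/n_h, with W_h = N_h/N and N = 1950:
  stratum Small: (100/1950)²·93.4²/8 = 2.86771
  stratum Medium: (550/1950)²·61.0²/36 = 8.22268
  stratum Large: (1300/1950)²·152.3²/226 = 45.6151
V̂(ȳ_st) = 56.7055
SE(ȳ_st) = √56.7055 = 7.53031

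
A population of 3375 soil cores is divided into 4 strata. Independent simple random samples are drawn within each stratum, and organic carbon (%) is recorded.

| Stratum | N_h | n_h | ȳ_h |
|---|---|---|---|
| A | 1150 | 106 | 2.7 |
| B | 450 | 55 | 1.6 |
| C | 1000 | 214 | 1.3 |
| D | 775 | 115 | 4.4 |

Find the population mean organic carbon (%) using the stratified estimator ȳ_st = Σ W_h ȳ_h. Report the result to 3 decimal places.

N = Σ N_h = 3375. Stratum weights W_h = N_h/N.
ȳ_st = (1150·2.7 + 450·1.6 + 1000·1.3 + 775·4.4) / 3375 = 2.52889

ȳ_st ≈ 2.529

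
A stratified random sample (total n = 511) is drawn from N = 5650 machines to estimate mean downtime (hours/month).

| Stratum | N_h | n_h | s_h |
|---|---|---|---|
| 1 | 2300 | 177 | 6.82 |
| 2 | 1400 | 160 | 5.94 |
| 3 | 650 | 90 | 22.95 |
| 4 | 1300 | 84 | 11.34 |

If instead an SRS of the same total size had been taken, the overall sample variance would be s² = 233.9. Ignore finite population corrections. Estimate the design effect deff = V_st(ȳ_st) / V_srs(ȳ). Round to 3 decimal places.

V̂(ȳ_st) = Σ W_h² s_h²/n_h, with W_h = N_h/N and N = 5650:
  stratum 1: (2300/5650)²·6.82²/177 = 0.0435466
  stratum 2: (1400/5650)²·5.94²/160 = 0.0135398
  stratum 3: (650/5650)²·22.95²/90 = 0.0774556
  stratum 4: (1300/5650)²·11.34²/84 = 0.0810469
V_st = 0.215589
V_srs = s²/n = 233.9/511 = 0.45773
deff = V_st / V_srs = 0.215589/0.45773 = 0.4710

deff ≈ 0.471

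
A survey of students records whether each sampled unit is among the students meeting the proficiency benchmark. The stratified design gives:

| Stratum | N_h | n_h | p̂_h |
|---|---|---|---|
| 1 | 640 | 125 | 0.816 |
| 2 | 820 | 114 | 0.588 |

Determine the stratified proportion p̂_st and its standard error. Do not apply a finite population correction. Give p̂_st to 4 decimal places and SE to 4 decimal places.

N = 1460; stratum weights W_h = N_h/N.
p̂_st = Σ W_h p̂_h = (640·0.816 + 820·0.588)/1460 = 0.68795
V̂(p̂_st) = Σ W_h² p̂_h(1−p̂_h)/(n_h−1):
  stratum 1: (640/1460)²·0.816·0.184/124 = 0.00023267
  stratum 2: (820/1460)²·0.588·0.412/113 = 0.000676267
V̂(p̂_st) = 0.000908937; SE = √V̂ = 0.0301486

p̂_st ≈ 0.6879, SE ≈ 0.0301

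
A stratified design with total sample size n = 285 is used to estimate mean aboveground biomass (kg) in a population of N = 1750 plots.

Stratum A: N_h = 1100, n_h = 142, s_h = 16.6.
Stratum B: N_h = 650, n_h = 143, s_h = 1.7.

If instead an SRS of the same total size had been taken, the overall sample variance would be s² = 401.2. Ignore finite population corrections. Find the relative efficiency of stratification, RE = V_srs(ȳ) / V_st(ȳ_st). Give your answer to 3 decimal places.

V̂(ȳ_st) = Σ W_h² s_h²/n_h, with W_h = N_h/N and N = 1750:
  stratum A: (1100/1750)²·16.6²/142 = 0.766721
  stratum B: (650/1750)²·1.7²/143 = 0.00278813
V_st = 0.769509
V_srs = s²/n = 401.2/285 = 1.40772
Relative efficiency = V_srs / V_st = 1.40772/0.769509 = 1.8294

RE ≈ 1.829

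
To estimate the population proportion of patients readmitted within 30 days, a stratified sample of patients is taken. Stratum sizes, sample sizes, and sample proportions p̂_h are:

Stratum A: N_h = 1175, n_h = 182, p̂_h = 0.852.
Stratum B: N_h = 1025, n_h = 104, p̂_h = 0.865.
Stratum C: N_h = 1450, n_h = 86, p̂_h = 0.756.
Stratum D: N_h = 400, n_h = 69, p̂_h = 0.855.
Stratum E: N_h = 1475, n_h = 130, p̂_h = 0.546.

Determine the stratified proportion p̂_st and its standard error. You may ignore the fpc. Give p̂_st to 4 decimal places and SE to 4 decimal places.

N = 5525; stratum weights W_h = N_h/N.
p̂_st = Σ W_h p̂_h = (1175·0.852 + 1025·0.865 + 1450·0.756 + 400·0.855 + 1475·0.546)/5525 = 0.74774
V̂(p̂_st) = Σ W_h² p̂_h(1−p̂_h)/(n_h−1):
  stratum A: (1175/5525)²·0.852·0.148/181 = 3.15089e-05
  stratum B: (1025/5525)²·0.865·0.135/103 = 3.90208e-05
  stratum C: (1450/5525)²·0.756·0.244/85 = 0.000149473
  stratum D: (400/5525)²·0.855·0.145/68 = 9.5561e-06
  stratum E: (1475/5525)²·0.546·0.454/129 = 0.000136955
V̂(p̂_st) = 0.000366514; SE = √V̂ = 0.0191446

p̂_st ≈ 0.7477, SE ≈ 0.0191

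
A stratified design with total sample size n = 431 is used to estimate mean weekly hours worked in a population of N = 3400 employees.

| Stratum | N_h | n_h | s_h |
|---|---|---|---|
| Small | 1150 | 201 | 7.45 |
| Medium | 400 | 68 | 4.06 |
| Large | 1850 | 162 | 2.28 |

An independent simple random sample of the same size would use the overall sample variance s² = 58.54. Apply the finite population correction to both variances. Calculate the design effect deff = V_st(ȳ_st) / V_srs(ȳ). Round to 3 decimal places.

deff ≈ 0.316

V̂(ȳ_st) = Σ W_h² (1 − n_h/N_h) s_h²/n_h, with W_h = N_h/N and N = 3400:
  stratum Small: (1150/3400)²·(1 − 201/1150)·7.45²/201 = 0.0260689
  stratum Medium: (400/3400)²·(1 − 68/400)·4.06²/68 = 0.00278473
  stratum Large: (1850/3400)²·(1 − 162/1850)·2.28²/162 = 0.00866844
V_st = 0.0375221
V_srs = (1 − 431/3400)·58.54/431 = 0.118606
deff = V_st / V_srs = 0.0375221/0.118606 = 0.3164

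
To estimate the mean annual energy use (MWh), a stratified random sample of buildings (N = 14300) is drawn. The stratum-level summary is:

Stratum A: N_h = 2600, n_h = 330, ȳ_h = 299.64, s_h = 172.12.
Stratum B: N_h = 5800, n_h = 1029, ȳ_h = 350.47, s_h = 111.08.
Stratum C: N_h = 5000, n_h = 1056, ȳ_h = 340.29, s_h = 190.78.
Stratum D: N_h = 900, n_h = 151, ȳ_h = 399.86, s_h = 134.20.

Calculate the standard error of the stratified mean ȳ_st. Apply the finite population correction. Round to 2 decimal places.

V̂(ȳ_st) = Σ W_h² (1 − n_h/N_h) s_h²/n_h, with W_h = N_h/N and N = 14300:
  stratum A: (2600/14300)²·(1 − 330/2600)·172.12²/330 = 2.59105
  stratum B: (5800/14300)²·(1 − 1029/5800)·111.08²/1029 = 1.62264
  stratum C: (5000/14300)²·(1 − 1056/5000)·190.78²/1056 = 3.32381
  stratum D: (900/14300)²·(1 − 151/900)·134.20²/151 = 0.39317
V̂(ȳ_st) = 7.93067
SE(ȳ_st) = √7.93067 = 2.81614

SE(ȳ_st) ≈ 2.82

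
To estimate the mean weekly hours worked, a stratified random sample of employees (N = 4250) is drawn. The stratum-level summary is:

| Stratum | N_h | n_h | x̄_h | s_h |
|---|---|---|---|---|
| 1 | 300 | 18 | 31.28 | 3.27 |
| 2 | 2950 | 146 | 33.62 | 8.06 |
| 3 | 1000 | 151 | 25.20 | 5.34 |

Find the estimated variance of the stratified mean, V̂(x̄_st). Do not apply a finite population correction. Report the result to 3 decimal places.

V̂(x̄_st) ≈ 0.228

V̂(x̄_st) = Σ W_h² s_h²/n_h, with W_h = N_h/N and N = 4250:
  stratum 1: (300/4250)²·3.27²/18 = 0.00295997
  stratum 2: (2950/4250)²·8.06²/146 = 0.21438
  stratum 3: (1000/4250)²·5.34²/151 = 0.0104551
V̂(x̄_st) = 0.227795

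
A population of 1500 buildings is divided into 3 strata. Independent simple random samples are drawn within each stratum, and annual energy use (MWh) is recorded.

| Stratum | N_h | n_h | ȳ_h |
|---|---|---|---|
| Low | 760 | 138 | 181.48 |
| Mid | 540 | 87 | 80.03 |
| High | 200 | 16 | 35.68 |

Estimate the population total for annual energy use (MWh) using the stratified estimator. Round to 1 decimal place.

τ̂_st ≈ 188277.0

τ̂_st = Σ N_h ȳ_h = 760·181.48 + 540·80.03 + 200·35.68 = 188277.0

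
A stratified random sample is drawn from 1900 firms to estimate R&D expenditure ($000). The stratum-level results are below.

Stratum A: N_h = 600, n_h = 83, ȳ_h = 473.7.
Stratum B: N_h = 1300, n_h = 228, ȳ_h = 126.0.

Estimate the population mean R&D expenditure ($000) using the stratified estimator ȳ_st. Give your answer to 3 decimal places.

N = Σ N_h = 1900. Stratum weights W_h = N_h/N.
ȳ_st = (600·473.7 + 1300·126.0) / 1900 = 235.80000

ȳ_st ≈ 235.800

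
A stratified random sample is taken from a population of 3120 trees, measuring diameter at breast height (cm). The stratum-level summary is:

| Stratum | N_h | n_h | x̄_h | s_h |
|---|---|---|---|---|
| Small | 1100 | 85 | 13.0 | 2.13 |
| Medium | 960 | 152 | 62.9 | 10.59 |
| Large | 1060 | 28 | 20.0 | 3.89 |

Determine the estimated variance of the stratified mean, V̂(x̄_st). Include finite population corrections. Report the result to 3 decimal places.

V̂(x̄_st) = Σ W_h² (1 − n_h/N_h) s_h²/n_h, with W_h = N_h/N and N = 3120:
  stratum Small: (1100/3120)²·(1 − 85/1100)·2.13²/85 = 0.00612195
  stratum Medium: (960/3120)²·(1 − 152/960)·10.59²/152 = 0.0587925
  stratum Large: (1060/3120)²·(1 − 28/1060)·3.89²/28 = 0.060732
V̂(x̄_st) = 0.125646

V̂(x̄_st) ≈ 0.126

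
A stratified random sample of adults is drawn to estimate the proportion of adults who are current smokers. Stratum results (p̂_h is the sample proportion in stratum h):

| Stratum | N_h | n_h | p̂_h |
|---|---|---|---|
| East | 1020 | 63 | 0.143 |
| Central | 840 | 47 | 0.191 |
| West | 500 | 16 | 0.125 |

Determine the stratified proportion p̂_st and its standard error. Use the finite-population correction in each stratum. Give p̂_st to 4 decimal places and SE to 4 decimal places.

p̂_st ≈ 0.1563, SE ≈ 0.0326

N = 2360; stratum weights W_h = N_h/N.
p̂_st = Σ W_h p̂_h = (1020·0.143 + 840·0.191 + 500·0.125)/2360 = 0.15627
V̂(p̂_st) = Σ W_h² (1 − n_h/N_h) p̂_h(1−p̂_h)/(n_h−1):
  stratum East: (1020/2360)²·(1 − 63/1020)·0.143·0.857/62 = 0.000346428
  stratum Central: (840/2360)²·(1 − 47/840)·0.191·0.809/46 = 0.000401747
  stratum West: (500/2360)²·(1 − 16/500)·0.125·0.875/15 = 0.000316824
V̂(p̂_st) = 0.001065; SE = √V̂ = 0.0326343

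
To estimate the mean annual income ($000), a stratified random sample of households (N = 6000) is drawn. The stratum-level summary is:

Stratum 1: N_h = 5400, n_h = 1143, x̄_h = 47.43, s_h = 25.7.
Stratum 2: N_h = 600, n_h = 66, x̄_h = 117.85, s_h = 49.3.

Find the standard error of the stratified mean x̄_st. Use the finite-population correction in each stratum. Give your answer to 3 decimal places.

SE(x̄_st) ≈ 0.835

V̂(x̄_st) = Σ W_h² (1 − n_h/N_h) s_h²/n_h, with W_h = N_h/N and N = 6000:
  stratum 1: (5400/6000)²·(1 − 1143/5400)·25.7²/1143 = 0.36899
  stratum 2: (600/6000)²·(1 − 66/600)·49.3²/66 = 0.327748
V̂(x̄_st) = 0.696738
SE(x̄_st) = √0.696738 = 0.834708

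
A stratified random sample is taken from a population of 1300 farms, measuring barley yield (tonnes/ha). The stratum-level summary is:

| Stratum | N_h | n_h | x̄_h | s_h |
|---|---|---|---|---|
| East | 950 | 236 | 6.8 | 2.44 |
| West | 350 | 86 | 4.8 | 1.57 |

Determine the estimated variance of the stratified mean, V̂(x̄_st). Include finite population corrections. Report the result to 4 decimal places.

V̂(x̄_st) = Σ W_h² (1 − n_h/N_h) s_h²/n_h, with W_h = N_h/N and N = 1300:
  stratum East: (950/1300)²·(1 − 236/950)·2.44²/236 = 0.0101252
  stratum West: (350/1300)²·(1 − 86/350)·1.57²/86 = 0.00156706
V̂(x̄_st) = 0.0116922

V̂(x̄_st) ≈ 0.0117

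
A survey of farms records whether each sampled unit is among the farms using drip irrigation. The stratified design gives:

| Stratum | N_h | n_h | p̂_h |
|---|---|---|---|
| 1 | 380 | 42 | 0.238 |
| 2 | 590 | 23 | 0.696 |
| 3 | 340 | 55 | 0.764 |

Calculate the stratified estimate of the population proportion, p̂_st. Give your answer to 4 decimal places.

p̂_st ≈ 0.5808

N = 1310; stratum weights W_h = N_h/N.
p̂_st = Σ W_h p̂_h = (380·0.238 + 590·0.696 + 340·0.764)/1310 = 0.58079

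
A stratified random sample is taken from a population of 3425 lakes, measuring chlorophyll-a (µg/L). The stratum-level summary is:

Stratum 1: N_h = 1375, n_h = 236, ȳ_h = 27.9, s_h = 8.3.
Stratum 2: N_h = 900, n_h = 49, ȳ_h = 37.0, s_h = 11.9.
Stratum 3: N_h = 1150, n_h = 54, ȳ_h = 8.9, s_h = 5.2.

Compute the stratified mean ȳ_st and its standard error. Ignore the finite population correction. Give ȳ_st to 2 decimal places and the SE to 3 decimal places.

ȳ_st ≈ 23.91, SE ≈ 0.551

ȳ_st = Σ W_h ȳ_h = (1375·27.9 + 900·37.0 + 1150·8.9)/3425 = 23.91168
V̂(ȳ_st) = Σ W_h² s_h²/n_h, with W_h = N_h/N and N = 3425:
  stratum 1: (1375/3425)²·8.3²/236 = 0.0470466
  stratum 2: (900/3425)²·11.9²/49 = 0.199555
  stratum 3: (1150/3425)²·5.2²/54 = 0.0564531
V̂(ȳ_st) = 0.303054
SE(ȳ_st) = √0.303054 = 0.550504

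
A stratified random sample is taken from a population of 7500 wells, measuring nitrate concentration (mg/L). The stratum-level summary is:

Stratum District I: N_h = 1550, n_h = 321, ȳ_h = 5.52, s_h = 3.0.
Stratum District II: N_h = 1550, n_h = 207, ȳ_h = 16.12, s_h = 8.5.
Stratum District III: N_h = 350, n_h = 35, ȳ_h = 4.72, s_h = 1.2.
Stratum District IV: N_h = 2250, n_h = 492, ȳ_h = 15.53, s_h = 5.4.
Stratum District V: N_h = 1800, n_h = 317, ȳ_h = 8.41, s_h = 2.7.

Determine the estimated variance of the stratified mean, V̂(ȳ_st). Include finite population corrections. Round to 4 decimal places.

V̂(ȳ_st) ≈ 0.0192

V̂(ȳ_st) = Σ W_h² (1 − n_h/N_h) s_h²/n_h, with W_h = N_h/N and N = 7500:
  stratum District I: (1550/7500)²·(1 − 321/1550)·3.0²/321 = 0.000949508
  stratum District II: (1550/7500)²·(1 − 207/1550)·8.5²/207 = 0.0129167
  stratum District III: (350/7500)²·(1 − 35/350)·1.2²/35 = 8.064e-05
  stratum District IV: (2250/7500)²·(1 − 492/2250)·5.4²/492 = 0.00416775
  stratum District V: (1800/7500)²·(1 − 317/1800)·2.7²/317 = 0.00109134
V̂(ȳ_st) = 0.019206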